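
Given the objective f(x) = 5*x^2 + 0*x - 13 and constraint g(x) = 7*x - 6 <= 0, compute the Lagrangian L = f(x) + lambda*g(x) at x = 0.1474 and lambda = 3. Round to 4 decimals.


Step 1: Evaluate f(x).
f(0.1474) = 5*0.1474^2 + 0*0.1474 - 13 = -12.8914
Step 2: Evaluate g(x).
g(0.1474) = 7*0.1474 - 6 = -4.9682
Step 3: Compute Lagrangian.
L = -12.8914 + 3*-4.9682 = -27.796


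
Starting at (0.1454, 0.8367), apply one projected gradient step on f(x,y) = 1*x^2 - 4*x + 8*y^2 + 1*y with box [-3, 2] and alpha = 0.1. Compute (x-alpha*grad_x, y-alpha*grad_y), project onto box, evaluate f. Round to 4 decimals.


Step 1: Compute gradient at (0.1454, 0.8367).
grad_x = 2*1*0.1454 - 4 = -3.7092
grad_y = 2*8*0.8367 + 1 = 14.3872
Step 2: Gradient step.
x_raw = 0.1454 - 0.1*-3.7092 = 0.5163
y_raw = 0.8367 - 0.1*14.3872 = -0.602
Step 3: Project onto [-3, 2].
x_proj = clip(0.5163) = 0.5163
y_proj = clip(-0.602) = -0.602
Step 4: Evaluate f.
f(0.5163, -0.602) = 0.4987


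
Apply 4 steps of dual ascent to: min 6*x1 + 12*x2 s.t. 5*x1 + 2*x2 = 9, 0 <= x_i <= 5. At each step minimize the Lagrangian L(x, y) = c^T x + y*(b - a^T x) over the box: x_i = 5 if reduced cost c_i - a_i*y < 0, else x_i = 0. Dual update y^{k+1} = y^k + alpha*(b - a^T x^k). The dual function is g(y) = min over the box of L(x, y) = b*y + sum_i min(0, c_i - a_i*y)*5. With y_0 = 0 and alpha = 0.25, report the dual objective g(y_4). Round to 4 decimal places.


Dual ascent for LP: min 6*x1 + 12*x2, 5*x1 + 2*x2 = 9, 0 <= x_i <= 5
Step 1: y^k = 0.0, reduced costs: (6.0, 12.0)
  x^k = (0.0, 0.0), subgradient = b - a^T x = 9.0
  y^{k+1} = 0.0 + 0.25*9.0 = 2.25
Step 2: y^k = 2.25, reduced costs: (-5.25, 7.5)
  x^k = (5.0, 0.0), subgradient = b - a^T x = -16.0
  y^{k+1} = 2.25 + 0.25*-16.0 = -1.75
Step 3: y^k = -1.75, reduced costs: (14.75, 15.5)
  x^k = (0.0, 0.0), subgradient = b - a^T x = 9.0
  y^{k+1} = -1.75 + 0.25*9.0 = 0.5
Step 4: y^k = 0.5, reduced costs: (3.5, 11.0)
  x^k = (0.0, 0.0), subgradient = b - a^T x = 9.0
  y^{k+1} = 0.5 + 0.25*9.0 = 2.75
Dual objective at y_4 = 2.75: reduced costs (-7.75, 6.5), box minimizer x = (5.0, 0.0)
g(y_4) = b*y + (c1 - a1*y)*x1 + (c2 - a2*y)*x2 = 9*2.75 + (-7.75)*5.0 + 6.5*0.0 = 24.75 - 38.75 + 0.0 = -14.0


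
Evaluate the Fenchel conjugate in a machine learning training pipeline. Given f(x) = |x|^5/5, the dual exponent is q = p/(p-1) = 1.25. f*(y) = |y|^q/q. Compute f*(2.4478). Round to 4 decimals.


The conjugate exponent q satisfies 1/p + 1/q = 1.
p = 5, so q = 5/(5 - 1) = 1.25
|y|^q = 2.4478^1.25 = 3.0618
f*(2.4478) = 3.0618 / 1.25 = 2.4494


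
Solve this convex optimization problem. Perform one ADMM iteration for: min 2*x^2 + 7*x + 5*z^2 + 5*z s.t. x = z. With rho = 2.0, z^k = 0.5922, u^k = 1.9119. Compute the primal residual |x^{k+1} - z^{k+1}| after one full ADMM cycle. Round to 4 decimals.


ADMM iteration with rho = 2.0, z^k = 0.5922, u^k = 1.9119
Step 1: x-update.
Minimize 2*x^2 + 7*x + (2.0/2)*(x - 0.5922 + 1.9119)^2
FOC: (2*2 + 2.0)*x = -7 + 2.0*(0.5922 - 1.9119)
x^{k+1} = -1.6066
Step 2: z-update.
Minimize 5*z^2 + 5*z + (2.0/2)*(-1.6066 - z + 1.9119)^2
FOC: (2*5 + 2.0)*z = -5 + 2.0*(-1.6066 + 1.9119)
z^{k+1} = -0.3658
Step 3: u-update.
u^{k+1} = 1.9119 - 1.6066 + 0.3658 = 0.6711
Step 4: Primal residual = |-1.6066 + 0.3658| = 1.2408


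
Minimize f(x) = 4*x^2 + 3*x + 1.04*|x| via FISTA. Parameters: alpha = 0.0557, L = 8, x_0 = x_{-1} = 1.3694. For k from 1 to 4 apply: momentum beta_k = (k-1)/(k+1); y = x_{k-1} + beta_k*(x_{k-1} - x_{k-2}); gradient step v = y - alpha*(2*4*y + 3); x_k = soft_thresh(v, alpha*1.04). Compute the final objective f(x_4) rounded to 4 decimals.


FISTA on f(x) = 4*x^2 + 3*x + 1.04*|x|
L = 8, alpha = 0.0557
Iteration 1: beta = 0.0, y = 1.3694 + 0.0*(1.3694 - 1.3694) = 1.3694
  grad(y) = 13.9552, v = y - alpha*grad = 0.5921
  prox(v) = soft_thresh(0.5921, 0.0579) = 0.5342
Iteration 2: beta = 0.3333, y = 0.5342 + 0.3333*(0.5342 - 1.3694) = 0.2558
  grad(y) = 5.0461, v = y - alpha*grad = -0.0253
  prox(v) = soft_thresh(-0.0253, 0.0579) = 0.0
Iteration 3: beta = 0.5, y = 0.0 + 0.5*(0.0 - 0.5342) = -0.2671
  grad(y) = 0.8633, v = y - alpha*grad = -0.3152
  prox(v) = soft_thresh(-0.3152, 0.0579) = -0.2572
Iteration 4: beta = 0.6, y = -0.2572 + 0.6*(-0.2572 - 0.0) = -0.4116
  grad(y) = -0.2927, v = y - alpha*grad = -0.3953
  prox(v) = soft_thresh(-0.3953, 0.0579) = -0.3374
f(x_4) = 4*(-0.3374)^2 + 3*(-0.3374) + 1.04*|-0.3374| = -0.206


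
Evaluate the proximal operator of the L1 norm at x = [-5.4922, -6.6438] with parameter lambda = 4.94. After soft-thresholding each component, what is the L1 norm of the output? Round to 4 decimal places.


Soft-thresholding with lambda = 4.94:
prox(-5.4922) = sign(-5.4922)*max(|-5.4922| - 4.94, 0) = -0.5522
prox(-6.6438) = sign(-6.6438)*max(|-6.6438| - 4.94, 0) = -1.7038
prox(x) = [-0.5522, -1.7038]
||prox(x)||_1 = 0.5522 + 1.7038 = 2.256


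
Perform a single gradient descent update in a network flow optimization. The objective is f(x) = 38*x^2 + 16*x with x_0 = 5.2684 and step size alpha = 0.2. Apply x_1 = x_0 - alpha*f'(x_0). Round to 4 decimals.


We compute the gradient at x_0 and apply the update.
f'(x) = 76*x + 16
f'(5.2684) = 76*5.2684 + 16 = 416.3984
x_1 = 5.2684 - 0.2*416.3984 = -78.0113


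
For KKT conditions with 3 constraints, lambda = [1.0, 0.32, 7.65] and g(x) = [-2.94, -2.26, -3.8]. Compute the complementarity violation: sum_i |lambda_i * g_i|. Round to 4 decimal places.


KKT complementary slackness check:
lambda_1 * g_1 = 1.0 * -2.94 = -2.94
lambda_2 * g_2 = 0.32 * -2.26 = -0.7232
lambda_3 * g_3 = 7.65 * -3.8 = -29.07
Total violation = 2.94 + 0.7232 + 29.07 = 32.7332


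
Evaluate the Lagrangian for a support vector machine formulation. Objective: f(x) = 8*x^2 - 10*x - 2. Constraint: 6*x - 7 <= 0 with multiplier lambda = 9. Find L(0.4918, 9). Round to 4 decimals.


Step 1: Evaluate f(x).
f(0.4918) = 8*0.4918^2 - 10*0.4918 - 2 = -4.9831
Step 2: Evaluate g(x).
g(0.4918) = 6*0.4918 - 7 = -4.0492
Step 3: Compute Lagrangian.
L = -4.9831 + 9*-4.0492 = -41.4259


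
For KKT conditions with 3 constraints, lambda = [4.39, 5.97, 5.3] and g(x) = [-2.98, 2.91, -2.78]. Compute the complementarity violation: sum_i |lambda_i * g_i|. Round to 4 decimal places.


KKT complementary slackness check:
lambda_1 * g_1 = 4.39 * -2.98 = -13.0822
lambda_2 * g_2 = 5.97 * 2.91 = 17.3727
lambda_3 * g_3 = 5.3 * -2.78 = -14.734
Total violation = 13.0822 + 17.3727 + 14.734 = 45.1889


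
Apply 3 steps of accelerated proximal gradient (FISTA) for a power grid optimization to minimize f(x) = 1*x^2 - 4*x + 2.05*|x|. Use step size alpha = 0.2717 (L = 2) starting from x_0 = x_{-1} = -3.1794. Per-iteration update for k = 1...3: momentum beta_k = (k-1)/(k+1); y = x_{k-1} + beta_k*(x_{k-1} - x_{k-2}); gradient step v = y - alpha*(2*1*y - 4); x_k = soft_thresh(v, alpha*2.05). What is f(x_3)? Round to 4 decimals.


FISTA on f(x) = 1*x^2 - 4*x + 2.05*|x|
L = 2, alpha = 0.2717
Iteration 1: beta = 0.0, y = -3.1794 + 0.0*(-3.1794 + 3.1794) = -3.1794
  grad(y) = -10.3588, v = y - alpha*grad = -0.3649
  prox(v) = soft_thresh(-0.3649, 0.557) = 0.0
Iteration 2: beta = 0.3333, y = 0.0 + 0.3333*(0.0 + 3.1794) = 1.0598
  grad(y) = -1.8804, v = y - alpha*grad = 1.5707
  prox(v) = soft_thresh(1.5707, 0.557) = 1.0137
Iteration 3: beta = 0.5, y = 1.0137 + 0.5*(1.0137 - 0.0) = 1.5206
  grad(y) = -0.9588, v = y - alpha*grad = 1.7811
  prox(v) = soft_thresh(1.7811, 0.557) = 1.2241
f(x_3) = 1*1.2241^2 - 4*1.2241 + 2.05*|1.2241| = -0.8886


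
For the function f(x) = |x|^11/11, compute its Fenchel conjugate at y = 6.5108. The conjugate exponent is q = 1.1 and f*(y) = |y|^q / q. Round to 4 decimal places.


The conjugate exponent q satisfies 1/p + 1/q = 1.
p = 11, so q = 11/(11 - 1) = 1.1
|y|^q = 6.5108^1.1 = 7.8523
f*(6.5108) = 7.8523 / 1.1 = 7.1385


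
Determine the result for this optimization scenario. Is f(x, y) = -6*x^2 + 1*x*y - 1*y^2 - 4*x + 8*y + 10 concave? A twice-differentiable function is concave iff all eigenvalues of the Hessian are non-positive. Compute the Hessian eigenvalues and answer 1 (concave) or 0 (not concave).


The Hessian of f(x,y) = -6*x^2 + 1*x*y - 1*y^2 - 4*x + 8*y + 10 is:
H = [[-12, 1], [1, -2]]
Trace = -12 - 2 = -14
Determinant = -12*-2 - (1)^2 = 23
Discriminant = (-14)^2 - 4*23 = 104.0
Eigenvalues: lambda_1 = -12.099, lambda_2 = -1.901
The function is concave.

1


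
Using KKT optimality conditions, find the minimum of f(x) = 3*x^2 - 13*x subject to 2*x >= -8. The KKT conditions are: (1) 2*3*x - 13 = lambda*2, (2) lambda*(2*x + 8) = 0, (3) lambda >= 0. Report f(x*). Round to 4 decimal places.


Step 1: Try lambda = 0 (constraint inactive).
Stationarity: 2*3*x - 13 = 0
x* = 13/(2*3) = 13/6 = 2.1667 (rounded; the exact value 13/6 is used below)
Check constraint: 2*2.1667 = 4.3334 >= -8 -- satisfied.
Step 2: Compute optimal value.
f(x*) = 3*(13/6)^2 - 13*(13/6) = -14.0833


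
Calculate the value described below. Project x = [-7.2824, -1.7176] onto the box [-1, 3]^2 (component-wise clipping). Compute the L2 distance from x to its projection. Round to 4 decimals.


Project each component onto [-1, 3].
clip(-7.2824) = -1.0, clip(-1.7176) = -1.0
Projection = [-1.0, -1.0]
Squared diffs: [39.4685, 0.5149]
Distance = sqrt(39.9834) = 6.3233


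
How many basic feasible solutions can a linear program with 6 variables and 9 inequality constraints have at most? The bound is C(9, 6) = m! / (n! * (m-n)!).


Each vertex corresponds to some choice of n active constraints out of m, so the number of vertices is at most C(m, n) = m! / (n!(m-n)!).
m = 9, n = 6
Numerator: 9 * 8 * 7 * 6 * 5 * 4
Denominator: 6! = 720
C(9, 6) = 84


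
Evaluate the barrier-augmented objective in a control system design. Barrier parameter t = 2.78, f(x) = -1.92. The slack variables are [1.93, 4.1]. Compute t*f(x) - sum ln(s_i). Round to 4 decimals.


Step 1: Compute log-barrier.
ln values: [0.6575, 1.411]
phi = -(0.6575 + 1.411) = -2.0685
Step 2: Compute augmented objective.
t*f(x) = 2.78*-1.92 = -5.3376
Total = -5.3376 - 2.0685 = -7.4061


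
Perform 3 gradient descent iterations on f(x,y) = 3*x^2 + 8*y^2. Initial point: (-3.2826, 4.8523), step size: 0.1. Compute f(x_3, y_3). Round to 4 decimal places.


Gradient descent on f(x,y) = 3*x^2 + 8*y^2.
Starting point: (-3.2826, 4.8523), alpha = 0.1
Step 1: grad_x = 2*3*-3.2826 = -19.6956, grad_y = 2*8*4.8523 = 77.6368
  x_1 = -3.2826 - 0.1*-19.6956 = -1.313
  y_1 = 4.8523 - 0.1*77.6368 = -2.9114
Step 2: grad_x = 2*3*-1.313 = -7.8782, grad_y = 2*8*-2.9114 = -46.5821
  x_2 = -1.313 - 0.1*-7.8782 = -0.5252
  y_2 = -2.9114 - 0.1*-46.5821 = 1.7468
Step 3: grad_x = 2*3*-0.5252 = -3.1513, grad_y = 2*8*1.7468 = 27.9492
  x_3 = -0.5252 - 0.1*-3.1513 = -0.2101
  y_3 = 1.7468 - 0.1*27.9492 = -1.0481
f(-0.2101, -1.0481) = 3*(-0.2101)^2 + 8*(-1.0481)^2 = 8.9205


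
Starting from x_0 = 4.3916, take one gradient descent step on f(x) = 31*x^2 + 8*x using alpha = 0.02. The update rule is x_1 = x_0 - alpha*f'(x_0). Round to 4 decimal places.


We compute the gradient at x_0 and apply the update.
f'(x) = 62*x + 8
f'(4.3916) = 62*4.3916 + 8 = 280.2792
x_1 = 4.3916 - 0.02*280.2792 = -1.214


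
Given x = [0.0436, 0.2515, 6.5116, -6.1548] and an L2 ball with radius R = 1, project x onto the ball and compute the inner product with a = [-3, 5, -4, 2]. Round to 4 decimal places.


Step 1: Compute ||x|| (intermediates to 6 decimals).
||x|| = sqrt(0.0436^2 + 0.2515^2 + 6.5116^2 + (-6.1548)^2) = 8.963685
Step 2: Project.
Since ||x|| > R, scale = R/||x|| = 1/8.963685 = 0.111561, proj(x) = scale * x
proj(x) = [0.004864, 0.028058, 0.726441, -0.686636]
Step 3: Dot product.
a^T * proj(x) = -3*0.004864 + 5*0.028058 - 4*0.726441 + 2*(-0.686636) = -4.1533


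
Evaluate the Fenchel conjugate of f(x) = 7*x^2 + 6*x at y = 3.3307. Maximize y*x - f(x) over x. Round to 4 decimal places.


f*(y) = sup_x {y*x - a*x^2 - b*x} = sup_x {(y-b)*x - a*x^2}
FOC: (y - b) - 2a*x = 0 => x* = (y - b)/(2a)
x* = (3.3307 - 6)/(2*7) = -0.1907
f*(3.3307) = (y-b)^2/(4a) = (3.3307 - 6)^2/(4*7)
= 7.1252/28 = 0.2545


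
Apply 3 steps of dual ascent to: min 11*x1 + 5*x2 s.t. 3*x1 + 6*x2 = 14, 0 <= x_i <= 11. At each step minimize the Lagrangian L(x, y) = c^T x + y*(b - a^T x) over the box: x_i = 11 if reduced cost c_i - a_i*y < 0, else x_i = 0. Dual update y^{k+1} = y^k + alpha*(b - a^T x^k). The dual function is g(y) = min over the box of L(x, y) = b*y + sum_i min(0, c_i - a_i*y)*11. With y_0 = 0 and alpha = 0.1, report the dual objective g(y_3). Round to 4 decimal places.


Dual ascent for LP: min 11*x1 + 5*x2, 3*x1 + 6*x2 = 14, 0 <= x_i <= 11
Step 1: y^k = 0.0, reduced costs: (11.0, 5.0)
  x^k = (0.0, 0.0), subgradient = b - a^T x = 14.0
  y^{k+1} = 0.0 + 0.1*14.0 = 1.4
Step 2: y^k = 1.4, reduced costs: (6.8, -3.4)
  x^k = (0.0, 11.0), subgradient = b - a^T x = -52.0
  y^{k+1} = 1.4 + 0.1*-52.0 = -3.8
Step 3: y^k = -3.8, reduced costs: (22.4, 27.8)
  x^k = (0.0, 0.0), subgradient = b - a^T x = 14.0
  y^{k+1} = -3.8 + 0.1*14.0 = -2.4
Dual objective at y_3 = -2.4: reduced costs (18.2, 19.4), box minimizer x = (0.0, 0.0)
g(y_3) = b*y + (c1 - a1*y)*x1 + (c2 - a2*y)*x2 = 14*(-2.4) + 18.2*0.0 + 19.4*0.0 = -33.6 + 0.0 + 0.0 = -33.6


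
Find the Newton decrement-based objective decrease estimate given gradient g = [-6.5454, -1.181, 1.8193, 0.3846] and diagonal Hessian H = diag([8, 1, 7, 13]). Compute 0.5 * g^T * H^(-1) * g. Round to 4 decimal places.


Step 1: H is diagonal, so H^(-1) * g = [-0.8182, -1.181, 0.2599, 0.0296].
Step 2: g^T H^(-1) g = sum_i g_i^2 / H_ii
  = (-6.5454)^2/8 + (-1.181)^2/1 + (1.8193)^2/7 + (0.3846)^2/13
  = 5.3553 + 1.3948 + 0.4728 + 0.0114 = 7.2343
Step 3: Objective decrease = 0.5 * g^T H^(-1) g = 3.6171


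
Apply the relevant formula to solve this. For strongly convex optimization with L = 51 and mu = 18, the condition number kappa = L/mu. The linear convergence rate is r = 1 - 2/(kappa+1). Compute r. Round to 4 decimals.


Step 1: Compute the condition number.
kappa = L/mu = 51/18 = 2.8333
Step 2: Compute the convergence rate.
r = 1 - 2/(kappa + 1) = 1 - 2*mu/(L + mu) = (L - mu)/(L + mu) = 33/69 = 0.4783


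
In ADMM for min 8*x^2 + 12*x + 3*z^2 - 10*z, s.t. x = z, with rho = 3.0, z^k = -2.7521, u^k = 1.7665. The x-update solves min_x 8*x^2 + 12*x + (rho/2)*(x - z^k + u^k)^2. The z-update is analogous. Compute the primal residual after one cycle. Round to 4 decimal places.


ADMM iteration with rho = 3.0, z^k = -2.7521, u^k = 1.7665
Step 1: x-update.
Minimize 8*x^2 + 12*x + (3.0/2)*(x + 2.7521 + 1.7665)^2
FOC: (2*8 + 3.0)*x = -12 + 3.0*(-2.7521 - 1.7665)
x^{k+1} = -1.345
Step 2: z-update.
Minimize 3*z^2 - 10*z + (3.0/2)*(-1.345 - z + 1.7665)^2
FOC: (2*3 + 3.0)*z = 10 + 3.0*(-1.345 + 1.7665)
z^{k+1} = 1.2516
Step 3: u-update.
u^{k+1} = 1.7665 - 1.345 - 1.2516 = -0.8301
Step 4: Primal residual = |-1.345 - 1.2516| = 2.5966


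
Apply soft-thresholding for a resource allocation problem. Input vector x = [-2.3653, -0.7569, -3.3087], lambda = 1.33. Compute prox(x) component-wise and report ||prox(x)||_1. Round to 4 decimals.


Soft-thresholding with lambda = 1.33:
prox(-2.3653) = sign(-2.3653)*max(|-2.3653| - 1.33, 0) = -1.0353
prox(-0.7569) = sign(-0.7569)*max(|-0.7569| - 1.33, 0) = 0.0
prox(-3.3087) = sign(-3.3087)*max(|-3.3087| - 1.33, 0) = -1.9787
prox(x) = [-1.0353, 0.0, -1.9787]
||prox(x)||_1 = 1.0353 + 0.0 + 1.9787 = 3.014


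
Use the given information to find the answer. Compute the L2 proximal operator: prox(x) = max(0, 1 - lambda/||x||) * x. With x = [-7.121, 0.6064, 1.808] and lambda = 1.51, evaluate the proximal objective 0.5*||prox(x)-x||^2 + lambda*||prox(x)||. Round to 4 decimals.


Step 1: Compute ||x||.
||x|| = 7.3719
Step 2: Compute scaling factor.
scale = max(0, 1 - 1.51/7.3719) = 0.7952
Step 3: prox(x) = [-5.6624, 0.4822, 1.4377]
||prox(x)|| = 5.8619
Step 4: Proximal objective.
0.5*||prox-x||^2 = 1.1401
lambda*||prox|| = 8.8515
Total = 9.9916


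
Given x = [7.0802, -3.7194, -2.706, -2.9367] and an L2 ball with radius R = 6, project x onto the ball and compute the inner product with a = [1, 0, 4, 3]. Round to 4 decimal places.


Step 1: Compute ||x|| (intermediates to 6 decimals).
||x|| = sqrt(7.0802^2 + (-3.7194)^2 + (-2.706)^2 + (-2.9367)^2) = 8.939229
Step 2: Project.
Since ||x|| > R, scale = R/||x|| = 6/8.939229 = 0.671199, proj(x) = scale * x
proj(x) = [4.752223, -2.496458, -1.816264, -1.97111]
Step 3: Dot product.
a^T * proj(x) = 1*4.752223 + 0*(-2.496458) + 4*(-1.816264) + 3*(-1.97111) = -8.4262


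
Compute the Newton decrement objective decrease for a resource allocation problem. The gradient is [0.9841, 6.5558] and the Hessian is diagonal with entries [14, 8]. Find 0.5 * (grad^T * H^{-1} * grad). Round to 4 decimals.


Step 1: H is diagonal, so H^(-1) * g = [0.0703, 0.8195].
Step 2: g^T H^(-1) g = sum_i g_i^2 / H_ii
  = (0.9841)^2/14 + (6.5558)^2/8
  = 0.0692 + 5.3723 = 5.4415
Step 3: Objective decrease = 0.5 * g^T H^(-1) g = 2.7207


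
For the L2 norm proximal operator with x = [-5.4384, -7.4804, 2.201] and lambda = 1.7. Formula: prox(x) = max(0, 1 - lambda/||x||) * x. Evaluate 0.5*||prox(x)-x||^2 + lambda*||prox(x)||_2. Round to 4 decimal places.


Step 1: Compute ||x||.
||x|| = 9.5067
Step 2: Compute scaling factor.
scale = max(0, 1 - 1.7/9.5067) = 0.8212
Step 3: prox(x) = [-4.4659, -6.1427, 1.8074]
||prox(x)|| = 7.8067
Step 4: Proximal objective.
0.5*||prox-x||^2 = 1.445
lambda*||prox|| = 13.2714
Total = 14.7164


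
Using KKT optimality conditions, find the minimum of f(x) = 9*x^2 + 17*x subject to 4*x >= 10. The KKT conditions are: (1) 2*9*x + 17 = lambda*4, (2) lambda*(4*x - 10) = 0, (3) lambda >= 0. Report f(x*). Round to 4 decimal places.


Step 1: Try lambda = 0 (constraint inactive).
x_unc = -17/(2*9) = -0.9444
Check: 4*-0.9444 = -3.7776 < 10 -- violated!
Step 2: Constraint must be active: 4*x = 10
x* = 10/4 = 2.5
lambda = (2*9*2.5 + 17)/4 = 15.5
Step 3: Compute optimal value.
f(x*) = 9*2.5^2 + 17*2.5 = 98.75


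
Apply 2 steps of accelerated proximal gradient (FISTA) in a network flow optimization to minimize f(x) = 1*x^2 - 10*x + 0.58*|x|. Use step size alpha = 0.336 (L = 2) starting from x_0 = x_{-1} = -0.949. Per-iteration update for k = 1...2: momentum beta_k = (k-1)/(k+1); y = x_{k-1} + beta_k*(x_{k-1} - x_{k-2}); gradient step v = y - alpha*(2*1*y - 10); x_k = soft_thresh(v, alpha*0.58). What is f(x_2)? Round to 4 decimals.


FISTA on f(x) = 1*x^2 - 10*x + 0.58*|x|
L = 2, alpha = 0.336
Iteration 1: beta = 0.0, y = -0.949 + 0.0*(-0.949 + 0.949) = -0.949
  grad(y) = -11.898, v = y - alpha*grad = 3.0487
  prox(v) = soft_thresh(3.0487, 0.1949) = 2.8538
Iteration 2: beta = 0.3333, y = 2.8538 + 0.3333*(2.8538 + 0.949) = 4.1215
  grad(y) = -1.7571, v = y - alpha*grad = 4.7118
  prox(v) = soft_thresh(4.7118, 0.1949) = 4.517
f(x_2) = 1*4.517^2 - 10*4.517 + 0.58*|4.517| = -22.1468


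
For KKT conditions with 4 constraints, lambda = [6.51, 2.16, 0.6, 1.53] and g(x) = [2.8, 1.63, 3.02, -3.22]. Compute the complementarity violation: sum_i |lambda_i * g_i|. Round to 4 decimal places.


KKT complementary slackness check:
lambda_1 * g_1 = 6.51 * 2.8 = 18.228
lambda_2 * g_2 = 2.16 * 1.63 = 3.5208
lambda_3 * g_3 = 0.6 * 3.02 = 1.812
lambda_4 * g_4 = 1.53 * -3.22 = -4.9266
Total violation = 18.228 + 3.5208 + 1.812 + 4.9266 = 28.4874


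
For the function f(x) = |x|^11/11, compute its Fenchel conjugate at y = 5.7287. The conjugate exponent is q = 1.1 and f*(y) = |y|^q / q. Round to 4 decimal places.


The conjugate exponent q satisfies 1/p + 1/q = 1.
p = 11, so q = 11/(11 - 1) = 1.1
|y|^q = 5.7287^1.1 = 6.8212
f*(5.7287) = 6.8212 / 1.1 = 6.2011


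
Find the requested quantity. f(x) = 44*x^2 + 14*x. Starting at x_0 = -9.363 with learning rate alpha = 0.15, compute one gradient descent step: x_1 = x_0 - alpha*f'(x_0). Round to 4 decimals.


We compute the gradient at x_0 and apply the update.
f'(x) = 88*x + 14
f'(-9.363) = 88*-9.363 + 14 = -809.944
x_1 = -9.363 - 0.15*-809.944 = 112.1286


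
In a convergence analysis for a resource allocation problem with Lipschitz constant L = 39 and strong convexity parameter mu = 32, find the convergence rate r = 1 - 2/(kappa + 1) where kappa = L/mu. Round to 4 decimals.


Step 1: Compute the condition number.
kappa = L/mu = 39/32 = 1.2188
Step 2: Compute the convergence rate.
r = 1 - 2/(kappa + 1) = 1 - 2*mu/(L + mu) = (L - mu)/(L + mu) = 7/71 = 0.0986


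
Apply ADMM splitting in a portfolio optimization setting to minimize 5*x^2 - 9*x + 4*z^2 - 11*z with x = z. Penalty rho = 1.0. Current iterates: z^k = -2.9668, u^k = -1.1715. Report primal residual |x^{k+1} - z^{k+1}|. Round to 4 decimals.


ADMM iteration with rho = 1.0, z^k = -2.9668, u^k = -1.1715
Step 1: x-update.
Minimize 5*x^2 - 9*x + (1.0/2)*(x + 2.9668 - 1.1715)^2
FOC: (2*5 + 1.0)*x = 9 + 1.0*(-2.9668 + 1.1715)
x^{k+1} = 0.655
Step 2: z-update.
Minimize 4*z^2 - 11*z + (1.0/2)*(0.655 - z - 1.1715)^2
FOC: (2*4 + 1.0)*z = 11 + 1.0*(0.655 - 1.1715)
z^{k+1} = 1.1648
Step 3: u-update.
u^{k+1} = -1.1715 + 0.655 - 1.1648 = -1.6814
Step 4: Primal residual = |0.655 - 1.1648| = 0.5099


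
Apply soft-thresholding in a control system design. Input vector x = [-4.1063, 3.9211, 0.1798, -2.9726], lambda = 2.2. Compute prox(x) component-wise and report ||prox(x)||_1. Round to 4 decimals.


Soft-thresholding with lambda = 2.2:
prox(-4.1063) = sign(-4.1063)*max(|-4.1063| - 2.2, 0) = -1.9063
prox(3.9211) = sign(3.9211)*max(|3.9211| - 2.2, 0) = 1.7211
prox(0.1798) = sign(0.1798)*max(|0.1798| - 2.2, 0) = 0.0
prox(-2.9726) = sign(-2.9726)*max(|-2.9726| - 2.2, 0) = -0.7726
prox(x) = [-1.9063, 1.7211, 0.0, -0.7726]
||prox(x)||_1 = 1.9063 + 1.7211 + 0.0 + 0.7726 = 4.4


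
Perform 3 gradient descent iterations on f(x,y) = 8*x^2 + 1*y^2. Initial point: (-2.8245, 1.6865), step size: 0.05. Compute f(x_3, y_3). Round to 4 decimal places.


Gradient descent on f(x,y) = 8*x^2 + 1*y^2.
Starting point: (-2.8245, 1.6865), alpha = 0.05
Step 1: grad_x = 2*8*-2.8245 = -45.192, grad_y = 2*1*1.6865 = 3.373
  x_1 = -2.8245 - 0.05*-45.192 = -0.5649
  y_1 = 1.6865 - 0.05*3.373 = 1.5179
Step 2: grad_x = 2*8*-0.5649 = -9.0384, grad_y = 2*1*1.5179 = 3.0357
  x_2 = -0.5649 - 0.05*-9.0384 = -0.113
  y_2 = 1.5179 - 0.05*3.0357 = 1.3661
Step 3: grad_x = 2*8*-0.113 = -1.8077, grad_y = 2*1*1.3661 = 2.7321
  x_3 = -0.113 - 0.05*-1.8077 = -0.0226
  y_3 = 1.3661 - 0.05*2.7321 = 1.2295
f(-0.0226, 1.2295) = 8*(-0.0226)^2 + 1*1.2295^2 = 1.5157


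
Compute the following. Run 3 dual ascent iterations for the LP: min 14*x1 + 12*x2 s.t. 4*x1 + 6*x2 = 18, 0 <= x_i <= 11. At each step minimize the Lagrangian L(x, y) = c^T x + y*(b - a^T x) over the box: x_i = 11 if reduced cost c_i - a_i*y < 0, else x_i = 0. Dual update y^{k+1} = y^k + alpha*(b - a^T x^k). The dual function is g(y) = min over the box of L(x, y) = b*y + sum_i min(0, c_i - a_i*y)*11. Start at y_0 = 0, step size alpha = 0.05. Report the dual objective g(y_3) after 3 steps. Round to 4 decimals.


Dual ascent for LP: min 14*x1 + 12*x2, 4*x1 + 6*x2 = 18, 0 <= x_i <= 11
Step 1: y^k = 0.0, reduced costs: (14.0, 12.0)
  x^k = (0.0, 0.0), subgradient = b - a^T x = 18.0
  y^{k+1} = 0.0 + 0.05*18.0 = 0.9
Step 2: y^k = 0.9, reduced costs: (10.4, 6.6)
  x^k = (0.0, 0.0), subgradient = b - a^T x = 18.0
  y^{k+1} = 0.9 + 0.05*18.0 = 1.8
Step 3: y^k = 1.8, reduced costs: (6.8, 1.2)
  x^k = (0.0, 0.0), subgradient = b - a^T x = 18.0
  y^{k+1} = 1.8 + 0.05*18.0 = 2.7
Dual objective at y_3 = 2.7: reduced costs (3.2, -4.2), box minimizer x = (0.0, 11.0)
g(y_3) = b*y + (c1 - a1*y)*x1 + (c2 - a2*y)*x2 = 18*2.7 + 3.2*0.0 + (-4.2)*11.0 = 48.6 + 0.0 - 46.2 = 2.4


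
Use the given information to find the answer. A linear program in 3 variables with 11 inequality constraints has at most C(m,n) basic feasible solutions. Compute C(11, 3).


Each vertex corresponds to some choice of n active constraints out of m, so the number of vertices is at most C(m, n) = m! / (n!(m-n)!).
m = 11, n = 3
Numerator: 11 * 10 * 9
Denominator: 3! = 6
C(11, 3) = 165


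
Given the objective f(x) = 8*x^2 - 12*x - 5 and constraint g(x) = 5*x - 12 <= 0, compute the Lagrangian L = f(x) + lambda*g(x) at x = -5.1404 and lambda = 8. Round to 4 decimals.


Step 1: Evaluate f(x).
f(-5.1404) = 8*(-5.1404)^2 - 12*(-5.1404) - 5 = 268.0745
Step 2: Evaluate g(x).
g(-5.1404) = 5*-5.1404 - 12 = -37.702
Step 3: Compute Lagrangian.
L = 268.0745 + 8*-37.702 = -33.5415


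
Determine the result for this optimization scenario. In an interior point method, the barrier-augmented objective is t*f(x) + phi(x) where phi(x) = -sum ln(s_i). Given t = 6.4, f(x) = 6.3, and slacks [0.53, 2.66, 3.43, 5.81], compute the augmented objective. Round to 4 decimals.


Step 1: Compute log-barrier.
ln values: [-0.6349, 0.9783, 1.2326, 1.7596]
phi = -(-0.6349 + 0.9783 + 1.2326 + 1.7596) = -3.3356
Step 2: Compute augmented objective.
t*f(x) = 6.4*6.3 = 40.32
Total = 40.32 - 3.3356 = 36.9844


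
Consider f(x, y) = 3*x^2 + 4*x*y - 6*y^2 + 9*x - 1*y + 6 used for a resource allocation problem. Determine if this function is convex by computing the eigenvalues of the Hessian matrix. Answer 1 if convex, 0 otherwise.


The Hessian of f(x,y) = 3*x^2 + 4*x*y - 6*y^2 + 9*x - 1*y + 6 is:
H = [[6, 4], [4, -12]]
Trace = 6 - 12 = -6
Determinant = 6*-12 - (4)^2 = -88
Discriminant = (-6)^2 - 4*-88 = 388.0
Eigenvalues: lambda_1 = -12.8489, lambda_2 = 6.8489
The function is not convex.

0


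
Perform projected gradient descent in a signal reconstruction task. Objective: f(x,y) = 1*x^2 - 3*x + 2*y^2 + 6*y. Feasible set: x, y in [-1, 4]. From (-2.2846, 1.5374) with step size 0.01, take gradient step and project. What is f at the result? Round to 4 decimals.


Step 1: Compute gradient at (-2.2846, 1.5374).
grad_x = 2*1*-2.2846 - 3 = -7.5692
grad_y = 2*2*1.5374 + 6 = 12.1496
Step 2: Gradient step.
x_raw = -2.2846 - 0.01*-7.5692 = -2.2089
y_raw = 1.5374 - 0.01*12.1496 = 1.4159
Step 3: Project onto [-1, 4].
x_proj = clip(-2.2089) = -1.0
y_proj = clip(1.4159) = 1.4159
Step 4: Evaluate f.
f(-1.0, 1.4159) = 16.505


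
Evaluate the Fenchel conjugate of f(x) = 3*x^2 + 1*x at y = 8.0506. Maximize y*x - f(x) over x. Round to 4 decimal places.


f*(y) = sup_x {y*x - a*x^2 - b*x} = sup_x {(y-b)*x - a*x^2}
FOC: (y - b) - 2a*x = 0 => x* = (y - b)/(2a)
x* = (8.0506 - 1)/(2*3) = 1.1751
f*(8.0506) = (y-b)^2/(4a) = (8.0506 - 1)^2/(4*3)
= 49.711/12 = 4.1426


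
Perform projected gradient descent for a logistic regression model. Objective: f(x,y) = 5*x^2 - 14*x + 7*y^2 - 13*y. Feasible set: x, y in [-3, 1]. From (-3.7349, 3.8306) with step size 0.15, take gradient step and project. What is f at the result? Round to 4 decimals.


Step 1: Compute gradient at (-3.7349, 3.8306).
grad_x = 2*5*-3.7349 - 14 = -51.349
grad_y = 2*7*3.8306 - 13 = 40.6284
Step 2: Gradient step.
x_raw = -3.7349 - 0.15*-51.349 = 3.9675
y_raw = 3.8306 - 0.15*40.6284 = -2.2637
Step 3: Project onto [-3, 1].
x_proj = clip(3.9675) = 1.0
y_proj = clip(-2.2637) = -2.2637
Step 4: Evaluate f.
f(1.0, -2.2637) = 56.2967


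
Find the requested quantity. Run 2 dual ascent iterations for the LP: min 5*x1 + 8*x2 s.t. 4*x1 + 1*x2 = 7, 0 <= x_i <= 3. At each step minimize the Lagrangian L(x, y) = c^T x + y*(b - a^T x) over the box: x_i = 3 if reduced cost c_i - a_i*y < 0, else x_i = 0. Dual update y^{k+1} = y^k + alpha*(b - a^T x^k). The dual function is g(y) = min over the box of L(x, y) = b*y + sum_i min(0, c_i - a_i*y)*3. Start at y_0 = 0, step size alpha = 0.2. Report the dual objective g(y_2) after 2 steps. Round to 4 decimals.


Dual ascent for LP: min 5*x1 + 8*x2, 4*x1 + 1*x2 = 7, 0 <= x_i <= 3
Step 1: y^k = 0.0, reduced costs: (5.0, 8.0)
  x^k = (0.0, 0.0), subgradient = b - a^T x = 7.0
  y^{k+1} = 0.0 + 0.2*7.0 = 1.4
Step 2: y^k = 1.4, reduced costs: (-0.6, 6.6)
  x^k = (3.0, 0.0), subgradient = b - a^T x = -5.0
  y^{k+1} = 1.4 + 0.2*-5.0 = 0.4
Dual objective at y_2 = 0.4: reduced costs (3.4, 7.6), box minimizer x = (0.0, 0.0)
g(y_2) = b*y + (c1 - a1*y)*x1 + (c2 - a2*y)*x2 = 7*0.4 + 3.4*0.0 + 7.6*0.0 = 2.8 + 0.0 + 0.0 = 2.8


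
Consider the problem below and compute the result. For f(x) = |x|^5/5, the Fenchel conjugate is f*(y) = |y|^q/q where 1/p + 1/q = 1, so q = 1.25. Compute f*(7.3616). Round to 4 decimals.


The conjugate exponent q satisfies 1/p + 1/q = 1.
p = 5, so q = 5/(5 - 1) = 1.25
|y|^q = 7.3616^1.25 = 12.1259
f*(7.3616) = 12.1259 / 1.25 = 9.7007


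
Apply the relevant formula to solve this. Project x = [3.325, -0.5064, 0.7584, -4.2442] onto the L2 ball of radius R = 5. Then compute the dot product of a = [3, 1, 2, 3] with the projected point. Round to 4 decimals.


Step 1: Compute ||x|| (intermediates to 6 decimals).
||x|| = sqrt(3.325^2 + (-0.5064)^2 + 0.7584^2 + (-4.2442)^2) = 5.468132
Step 2: Project.
Since ||x|| > R, scale = R/||x|| = 5/5.468132 = 0.914389, proj(x) = scale * x
proj(x) = [3.040343, -0.463047, 0.693473, -3.88085]
Step 3: Dot product.
a^T * proj(x) = 3*3.040343 + 1*(-0.463047) + 2*0.693473 + 3*(-3.88085) = -1.5976


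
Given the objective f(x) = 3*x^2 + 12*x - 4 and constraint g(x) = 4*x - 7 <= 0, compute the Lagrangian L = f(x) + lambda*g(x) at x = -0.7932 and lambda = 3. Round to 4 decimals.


Step 1: Evaluate f(x).
f(-0.7932) = 3*(-0.7932)^2 + 12*(-0.7932) - 4 = -11.6309
Step 2: Evaluate g(x).
g(-0.7932) = 4*-0.7932 - 7 = -10.1728
Step 3: Compute Lagrangian.
L = -11.6309 + 3*-10.1728 = -42.1493


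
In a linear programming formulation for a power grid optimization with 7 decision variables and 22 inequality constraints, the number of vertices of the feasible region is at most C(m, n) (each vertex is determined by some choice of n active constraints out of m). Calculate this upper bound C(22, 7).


Each vertex corresponds to some choice of n active constraints out of m, so the number of vertices is at most C(m, n) = m! / (n!(m-n)!).
m = 22, n = 7
Numerator: 22 * 21 * 20 * 19 * 18 * 17 * 16
Denominator: 7! = 5040
C(22, 7) = 170544


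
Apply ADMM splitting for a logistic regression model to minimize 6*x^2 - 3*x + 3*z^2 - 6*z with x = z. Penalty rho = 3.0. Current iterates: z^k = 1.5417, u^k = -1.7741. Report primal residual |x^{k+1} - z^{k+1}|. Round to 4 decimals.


ADMM iteration with rho = 3.0, z^k = 1.5417, u^k = -1.7741
Step 1: x-update.
Minimize 6*x^2 - 3*x + (3.0/2)*(x - 1.5417 - 1.7741)^2
FOC: (2*6 + 3.0)*x = 3 + 3.0*(1.5417 + 1.7741)
x^{k+1} = 0.8632
Step 2: z-update.
Minimize 3*z^2 - 6*z + (3.0/2)*(0.8632 - z - 1.7741)^2
FOC: (2*3 + 3.0)*z = 6 + 3.0*(0.8632 - 1.7741)
z^{k+1} = 0.363
Step 3: u-update.
u^{k+1} = -1.7741 + 0.8632 - 0.363 = -1.274
Step 4: Primal residual = |0.8632 - 0.363| = 0.5001


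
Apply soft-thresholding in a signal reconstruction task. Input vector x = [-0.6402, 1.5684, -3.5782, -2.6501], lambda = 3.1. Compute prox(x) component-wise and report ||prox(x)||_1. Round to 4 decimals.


Soft-thresholding with lambda = 3.1:
prox(-0.6402) = sign(-0.6402)*max(|-0.6402| - 3.1, 0) = 0.0
prox(1.5684) = sign(1.5684)*max(|1.5684| - 3.1, 0) = 0.0
prox(-3.5782) = sign(-3.5782)*max(|-3.5782| - 3.1, 0) = -0.4782
prox(-2.6501) = sign(-2.6501)*max(|-2.6501| - 3.1, 0) = 0.0
prox(x) = [0.0, 0.0, -0.4782, 0.0]
||prox(x)||_1 = 0.0 + 0.0 + 0.4782 + 0.0 = 0.4782


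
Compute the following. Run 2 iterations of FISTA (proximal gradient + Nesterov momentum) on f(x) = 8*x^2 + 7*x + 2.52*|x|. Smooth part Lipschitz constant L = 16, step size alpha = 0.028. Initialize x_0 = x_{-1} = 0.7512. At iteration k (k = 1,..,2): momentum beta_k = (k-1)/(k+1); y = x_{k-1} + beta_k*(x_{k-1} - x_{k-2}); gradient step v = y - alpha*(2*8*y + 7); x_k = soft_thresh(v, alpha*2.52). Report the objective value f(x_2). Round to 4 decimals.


FISTA on f(x) = 8*x^2 + 7*x + 2.52*|x|
L = 16, alpha = 0.028
Iteration 1: beta = 0.0, y = 0.7512 + 0.0*(0.7512 - 0.7512) = 0.7512
  grad(y) = 19.0192, v = y - alpha*grad = 0.2187
  prox(v) = soft_thresh(0.2187, 0.0706) = 0.1481
Iteration 2: beta = 0.3333, y = 0.1481 + 0.3333*(0.1481 - 0.7512) = -0.0529
  grad(y) = 6.1531, v = y - alpha*grad = -0.2252
  prox(v) = soft_thresh(-0.2252, 0.0706) = -0.1547
f(x_2) = 8*(-0.1547)^2 + 7*(-0.1547) + 2.52*|-0.1547| = -0.5015


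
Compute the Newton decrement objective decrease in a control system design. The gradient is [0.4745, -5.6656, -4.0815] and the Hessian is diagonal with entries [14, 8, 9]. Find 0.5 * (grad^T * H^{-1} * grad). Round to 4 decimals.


Step 1: H is diagonal, so H^(-1) * g = [0.0339, -0.7082, -0.4535].
Step 2: g^T H^(-1) g = sum_i g_i^2 / H_ii
  = (0.4745)^2/14 + (-5.6656)^2/8 + (-4.0815)^2/9
  = 0.0161 + 4.0124 + 1.851 = 5.8794
Step 3: Objective decrease = 0.5 * g^T H^(-1) g = 2.9397


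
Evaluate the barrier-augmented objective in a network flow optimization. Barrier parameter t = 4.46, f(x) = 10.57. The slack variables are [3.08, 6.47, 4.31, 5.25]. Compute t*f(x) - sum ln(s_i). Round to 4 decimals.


Step 1: Compute log-barrier.
ln values: [1.1249, 1.8672, 1.4609, 1.6582]
phi = -(1.1249 + 1.8672 + 1.4609 + 1.6582) = -6.1113
Step 2: Compute augmented objective.
t*f(x) = 4.46*10.57 = 47.1422
Total = 47.1422 - 6.1113 = 41.0309


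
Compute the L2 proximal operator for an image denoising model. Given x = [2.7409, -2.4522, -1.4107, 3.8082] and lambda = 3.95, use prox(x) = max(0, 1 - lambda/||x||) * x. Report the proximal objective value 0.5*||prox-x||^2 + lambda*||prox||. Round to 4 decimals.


Step 1: Compute ||x||.
||x|| = 5.4789
Step 2: Compute scaling factor.
scale = max(0, 1 - 3.95/5.4789) = 0.2791
Step 3: prox(x) = [0.7649, -0.6843, -0.3937, 1.0627]
||prox(x)|| = 1.5289
Step 4: Proximal objective.
0.5*||prox-x||^2 = 7.8013
lambda*||prox|| = 6.0392
Total = 13.8404


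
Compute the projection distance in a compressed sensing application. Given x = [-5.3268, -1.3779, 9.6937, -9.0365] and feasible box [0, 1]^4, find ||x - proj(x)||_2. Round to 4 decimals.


Project each component onto [0, 1].
clip(-5.3268) = 0.0, clip(-1.3779) = 0.0, clip(9.6937) = 1.0, clip(-9.0365) = 0.0
Projection = [0.0, 0.0, 1.0, 0.0]
Squared diffs: [28.3748, 1.8986, 75.5804, 81.6583]
Distance = sqrt(187.5121) = 13.6935


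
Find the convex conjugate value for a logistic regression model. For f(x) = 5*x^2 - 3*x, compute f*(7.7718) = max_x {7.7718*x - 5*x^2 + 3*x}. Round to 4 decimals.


f*(y) = sup_x {y*x - a*x^2 - b*x} = sup_x {(y-b)*x - a*x^2}
FOC: (y - b) - 2a*x = 0 => x* = (y - b)/(2a)
x* = (7.7718 + 3)/(2*5) = 1.0772
f*(7.7718) = (y-b)^2/(4a) = (7.7718 + 3)^2/(4*5)
= 116.0317/20 = 5.8016


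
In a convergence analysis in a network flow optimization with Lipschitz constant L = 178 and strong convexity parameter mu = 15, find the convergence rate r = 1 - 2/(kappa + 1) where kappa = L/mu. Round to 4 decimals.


Step 1: Compute the condition number.
kappa = L/mu = 178/15 = 11.8667
Step 2: Compute the convergence rate.
r = 1 - 2/(kappa + 1) = 1 - 2*mu/(L + mu) = (L - mu)/(L + mu) = 163/193 = 0.8446


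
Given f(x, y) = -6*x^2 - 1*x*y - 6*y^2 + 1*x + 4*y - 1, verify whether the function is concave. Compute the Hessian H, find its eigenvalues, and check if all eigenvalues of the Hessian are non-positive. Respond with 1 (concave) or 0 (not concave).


The Hessian of f(x,y) = -6*x^2 - 1*x*y - 6*y^2 + 1*x + 4*y - 1 is:
H = [[-12, -1], [-1, -12]]
Trace = -12 - 12 = -24
Determinant = -12*-12 - (-1)^2 = 143
Discriminant = (-24)^2 - 4*143 = 4.0
Eigenvalues: lambda_1 = -13.0, lambda_2 = -11.0
The function is concave.

1


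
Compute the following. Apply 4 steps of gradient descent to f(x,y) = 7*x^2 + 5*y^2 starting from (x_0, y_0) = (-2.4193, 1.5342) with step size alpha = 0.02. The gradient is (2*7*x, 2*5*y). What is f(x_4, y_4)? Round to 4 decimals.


Gradient descent on f(x,y) = 7*x^2 + 5*y^2.
Starting point: (-2.4193, 1.5342), alpha = 0.02
Step 1: grad_x = 2*7*-2.4193 = -33.8702, grad_y = 2*5*1.5342 = 15.342
  x_1 = -2.4193 - 0.02*-33.8702 = -1.7419
  y_1 = 1.5342 - 0.02*15.342 = 1.2274
Step 2: grad_x = 2*7*-1.7419 = -24.3865, grad_y = 2*5*1.2274 = 12.2736
  x_2 = -1.7419 - 0.02*-24.3865 = -1.2542
  y_2 = 1.2274 - 0.02*12.2736 = 0.9819
Step 3: grad_x = 2*7*-1.2542 = -17.5583, grad_y = 2*5*0.9819 = 9.8189
  x_3 = -1.2542 - 0.02*-17.5583 = -0.903
  y_3 = 0.9819 - 0.02*9.8189 = 0.7855
Step 4: grad_x = 2*7*-0.903 = -12.642, grad_y = 2*5*0.7855 = 7.8551
  x_4 = -0.903 - 0.02*-12.642 = -0.6502
  y_4 = 0.7855 - 0.02*7.8551 = 0.6284
f(-0.6502, 0.6284) = 7*(-0.6502)^2 + 5*0.6284^2 = 4.9334


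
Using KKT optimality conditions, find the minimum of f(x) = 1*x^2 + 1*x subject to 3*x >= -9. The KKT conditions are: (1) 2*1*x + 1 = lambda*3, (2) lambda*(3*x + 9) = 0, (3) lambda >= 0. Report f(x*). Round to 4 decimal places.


Step 1: Try lambda = 0 (constraint inactive).
Stationarity: 2*1*x + 1 = 0
x* = -1/(2*1) = -0.5
Check constraint: 3*-0.5 = -1.5 >= -9 -- satisfied.
Step 2: Compute optimal value.
f(x*) = 1*(-0.5)^2 + 1*(-0.5) = -0.25


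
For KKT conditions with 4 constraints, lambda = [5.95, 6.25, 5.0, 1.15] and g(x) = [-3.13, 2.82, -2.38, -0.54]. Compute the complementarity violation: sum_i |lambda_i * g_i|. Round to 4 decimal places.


KKT complementary slackness check:
lambda_1 * g_1 = 5.95 * -3.13 = -18.6235
lambda_2 * g_2 = 6.25 * 2.82 = 17.625
lambda_3 * g_3 = 5.0 * -2.38 = -11.9
lambda_4 * g_4 = 1.15 * -0.54 = -0.621
Total violation = 18.6235 + 17.625 + 11.9 + 0.621 = 48.7695


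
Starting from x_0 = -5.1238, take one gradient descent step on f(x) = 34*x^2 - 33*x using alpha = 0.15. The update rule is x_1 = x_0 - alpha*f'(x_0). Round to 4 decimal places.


We compute the gradient at x_0 and apply the update.
f'(x) = 68*x - 33
f'(-5.1238) = 68*-5.1238 - 33 = -381.4184
x_1 = -5.1238 - 0.15*-381.4184 = 52.089


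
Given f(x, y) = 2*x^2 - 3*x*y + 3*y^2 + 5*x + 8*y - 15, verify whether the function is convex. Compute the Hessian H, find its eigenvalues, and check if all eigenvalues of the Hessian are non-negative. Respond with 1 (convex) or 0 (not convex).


The Hessian of f(x,y) = 2*x^2 - 3*x*y + 3*y^2 + 5*x + 8*y - 15 is:
H = [[4, -3], [-3, 6]]
Trace = 4 + 6 = 10
Determinant = 4*6 - (-3)^2 = 15
Discriminant = (10)^2 - 4*15 = 40.0
Eigenvalues: lambda_1 = 1.8377, lambda_2 = 8.1623
The function is convex.

1


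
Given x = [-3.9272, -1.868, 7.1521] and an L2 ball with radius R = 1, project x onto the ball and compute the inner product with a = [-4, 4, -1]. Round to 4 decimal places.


Step 1: Compute ||x|| (intermediates to 6 decimals).
||x|| = sqrt((-3.9272)^2 + (-1.868)^2 + 7.1521^2) = 8.370475
Step 2: Project.
Since ||x|| > R, scale = R/||x|| = 1/8.370475 = 0.119468, proj(x) = scale * x
proj(x) = [-0.469175, -0.223166, 0.854447]
Step 3: Dot product.
a^T * proj(x) = -4*(-0.469175) + 4*(-0.223166) - 1*0.854447 = 0.1296


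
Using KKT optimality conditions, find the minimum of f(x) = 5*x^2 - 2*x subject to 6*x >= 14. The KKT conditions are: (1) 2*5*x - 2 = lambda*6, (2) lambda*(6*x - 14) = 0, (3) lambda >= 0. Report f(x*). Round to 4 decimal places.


Step 1: Try lambda = 0 (constraint inactive).
x_unc = 2/(2*5) = 0.2
Check: 6*0.2 = 1.2 < 14 -- violated!
Step 2: Constraint must be active: 6*x = 14
x* = 14/6 = 7/3 = 2.3333 (rounded; the exact value 7/3 is used below)
lambda = (2*5*(7/3) - 2)/6 = 3.5556
Step 3: Compute optimal value.
f(x*) = 5*(7/3)^2 - 2*(7/3) = 22.5556


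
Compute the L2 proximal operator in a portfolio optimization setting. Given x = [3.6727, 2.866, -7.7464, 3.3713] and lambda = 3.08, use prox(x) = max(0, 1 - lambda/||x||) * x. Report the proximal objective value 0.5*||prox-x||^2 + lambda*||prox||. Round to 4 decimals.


Step 1: Compute ||x||.
||x|| = 9.6475
Step 2: Compute scaling factor.
scale = max(0, 1 - 3.08/9.6475) = 0.6807
Step 3: prox(x) = [2.5002, 1.951, -5.2733, 2.295]
||prox(x)|| = 6.5675
Step 4: Proximal objective.
0.5*||prox-x||^2 = 4.7432
lambda*||prox|| = 20.2279
Total = 24.9712


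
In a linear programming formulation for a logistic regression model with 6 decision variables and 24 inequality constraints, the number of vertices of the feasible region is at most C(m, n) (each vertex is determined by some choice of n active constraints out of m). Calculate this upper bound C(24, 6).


Each vertex corresponds to some choice of n active constraints out of m, so the number of vertices is at most C(m, n) = m! / (n!(m-n)!).
m = 24, n = 6
Numerator: 24 * 23 * 22 * 21 * 20 * 19
Denominator: 6! = 720
C(24, 6) = 134596
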